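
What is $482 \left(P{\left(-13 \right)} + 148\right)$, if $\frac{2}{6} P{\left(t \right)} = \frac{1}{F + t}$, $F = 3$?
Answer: $\frac{355957}{5} \approx 71191.0$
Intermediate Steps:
$P{\left(t \right)} = \frac{3}{3 + t}$
$482 \left(P{\left(-13 \right)} + 148\right) = 482 \left(\frac{3}{3 - 13} + 148\right) = 482 \left(\frac{3}{-10} + 148\right) = 482 \left(3 \left(- \frac{1}{10}\right) + 148\right) = 482 \left(- \frac{3}{10} + 148\right) = 482 \cdot \frac{1477}{10} = \frac{355957}{5}$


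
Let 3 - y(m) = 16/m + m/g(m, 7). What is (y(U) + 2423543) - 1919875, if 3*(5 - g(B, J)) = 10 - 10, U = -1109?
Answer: 2794085656/5545 ≈ 5.0389e+5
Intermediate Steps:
g(B, J) = 5 (g(B, J) = 5 - (10 - 10)/3 = 5 - ⅓*0 = 5 + 0 = 5)
y(m) = 3 - 16/m - m/5 (y(m) = 3 - (16/m + m/5) = 3 + (-16/m - m/5) = 3 - 16/m - m/5)
(y(U) + 2423543) - 1919875 = ((3 - 16/(-1109) - ⅕*(-1109)) + 2423543) - 1919875 = ((3 - 16*(-1/1109) + 1109/5) + 2423543) - 1919875 = ((3 + 16/1109 + 1109/5) + 2423543) - 1919875 = (1246596/5545 + 2423543) - 1919875 = 13439792531/5545 - 1919875 = 2794085656/5545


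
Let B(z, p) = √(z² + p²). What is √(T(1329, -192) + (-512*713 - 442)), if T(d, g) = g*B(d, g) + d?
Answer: √(-364169 - 576*√200345) ≈ 788.66*I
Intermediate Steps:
B(z, p) = √(p² + z²)
T(d, g) = d + g*√(d² + g²) (T(d, g) = g*√(g² + d²) + d = g*√(d² + g²) + d = d + g*√(d² + g²))
√(T(1329, -192) + (-512*713 - 442)) = √((1329 - 192*√(1329² + (-192)²)) + (-512*713 - 442)) = √((1329 - 192*√(1766241 + 36864)) + (-365056 - 442)) = √((1329 - 576*√200345) - 365498) = √(-364169 - 576*√200345)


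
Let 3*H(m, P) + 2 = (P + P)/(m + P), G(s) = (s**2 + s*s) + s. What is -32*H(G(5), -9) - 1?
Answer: 1691/69 ≈ 24.507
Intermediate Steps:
G(s) = s + 2*s**2 (G(s) = (s**2 + s**2) + s = 2*s**2 + s = s + 2*s**2)
H(m, P) = -2/3 + 2*P/(3*(P + m)) (H(m, P) = -2/3 + ((P + P)/(m + P))/3 = -2/3 + ((2*P)/(P + m))/3 = -2/3 + (2*P/(P + m))/3 = -2/3 + 2*P/(3*(P + m)))
-32*H(G(5), -9) - 1 = -(-64)*5*(1 + 2*5)/(3*(-9) + 3*(5*(1 + 2*5))) - 1 = -(-64)*5*(1 + 10)/(-27 + 3*(5*(1 + 10))) - 1 = -(-64)*5*11/(-27 + 3*(5*11)) - 1 = -(-64)*55/(-27 + 3*55) - 1 = -(-64)*55/(-27 + 165) - 1 = -(-64)*55/138 - 1 = -32*(-55/69) - 1 = 1760/69 - 1 = 1691/69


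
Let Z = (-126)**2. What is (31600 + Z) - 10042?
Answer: 37434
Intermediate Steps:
Z = 15876
(31600 + Z) - 10042 = (31600 + 15876) - 10042 = 47476 - 10042 = 37434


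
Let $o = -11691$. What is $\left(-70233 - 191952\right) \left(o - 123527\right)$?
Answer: $35452131330$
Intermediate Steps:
$\left(-70233 - 191952\right) \left(o - 123527\right) = \left(-70233 - 191952\right) \left(-11691 - 123527\right) = \left(-262185\right) \left(-135218\right) = 35452131330$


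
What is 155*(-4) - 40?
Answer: -660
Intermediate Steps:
155*(-4) - 40 = -620 - 40 = -660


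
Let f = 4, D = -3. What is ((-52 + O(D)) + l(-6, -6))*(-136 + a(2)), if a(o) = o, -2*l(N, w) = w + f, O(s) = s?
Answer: 7236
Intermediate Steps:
l(N, w) = -2 - w/2 (l(N, w) = -(w + 4)/2 = -(4 + w)/2 = -2 - w/2)
((-52 + O(D)) + l(-6, -6))*(-136 + a(2)) = ((-52 - 3) + (-2 - ½*(-6)))*(-136 + 2) = (-55 + (-2 + 3))*(-134) = (-55 + 1)*(-134) = -54*(-134) = 7236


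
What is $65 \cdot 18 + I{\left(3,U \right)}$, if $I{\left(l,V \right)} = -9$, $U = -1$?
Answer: $1161$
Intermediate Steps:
$65 \cdot 18 + I{\left(3,U \right)} = 65 \cdot 18 - 9 = 1170 - 9 = 1161$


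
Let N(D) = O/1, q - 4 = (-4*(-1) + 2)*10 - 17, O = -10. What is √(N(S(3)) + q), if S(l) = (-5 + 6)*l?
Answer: √37 ≈ 6.0828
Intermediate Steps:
S(l) = l (S(l) = 1*l = l)
q = 47 (q = 4 + ((-4*(-1) + 2)*10 - 17) = 4 + ((4 + 2)*10 - 17) = 4 + (6*10 - 17) = 4 + (60 - 17) = 4 + 43 = 47)
N(D) = -10 (N(D) = -10/1 = -10*1 = -10)
√(N(S(3)) + q) = √(-10 + 47) = √37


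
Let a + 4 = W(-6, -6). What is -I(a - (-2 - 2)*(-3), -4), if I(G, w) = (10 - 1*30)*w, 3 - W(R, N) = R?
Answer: -80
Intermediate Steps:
W(R, N) = 3 - R
a = 5 (a = -4 + (3 - 1*(-6)) = -4 + (3 + 6) = -4 + 9 = 5)
I(G, w) = -20*w (I(G, w) = (10 - 30)*w = -20*w)
-I(a - (-2 - 2)*(-3), -4) = -(-20)*(-4) = -1*80 = -80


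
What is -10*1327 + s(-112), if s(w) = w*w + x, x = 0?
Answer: -726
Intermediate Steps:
s(w) = w² (s(w) = w*w + 0 = w² + 0 = w²)
-10*1327 + s(-112) = -10*1327 + (-112)² = -13270 + 12544 = -726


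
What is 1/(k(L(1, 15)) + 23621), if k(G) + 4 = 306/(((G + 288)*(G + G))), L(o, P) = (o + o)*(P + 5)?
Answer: 13120/309855193 ≈ 4.2342e-5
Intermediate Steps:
L(o, P) = 2*o*(5 + P) (L(o, P) = (2*o)*(5 + P) = 2*o*(5 + P))
k(G) = -4 + 153/(G*(288 + G)) (k(G) = -4 + 306/(((G + 288)*(G + G))) = -4 + 306/(((288 + G)*(2*G))) = -4 + 306/((2*G*(288 + G))) = -4 + 306*(1/(2*G*(288 + G))) = -4 + 153/(G*(288 + G)))
1/(k(L(1, 15)) + 23621) = 1/((153 - 2304*(5 + 15) - 4*4*(5 + 15)²)/(((2*1*(5 + 15)))*(288 + 2*1*(5 + 15))) + 23621) = 1/((153 - 2304*20 - 4*(2*1*20)²)/(((2*1*20))*(288 + 2*1*20)) + 23621) = 1/((153 - 1152*40 - 4*40²)/(40*(288 + 40)) + 23621) = 1/((1/40)*(153 - 46080 - 4*1600)/328 + 23621) = 1/((1/40)*(1/328)*(153 - 46080 - 6400) + 23621) = 1/((1/40)*(1/328)*(-52327) + 23621) = 1/(-52327/13120 + 23621) = 1/(309855193/13120) = 13120/309855193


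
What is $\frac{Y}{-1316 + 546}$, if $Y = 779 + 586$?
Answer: $- \frac{39}{22} \approx -1.7727$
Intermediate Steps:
$Y = 1365$
$\frac{Y}{-1316 + 546} = \frac{1365}{-1316 + 546} = \frac{1365}{-770} = 1365 \left(- \frac{1}{770}\right) = - \frac{39}{22}$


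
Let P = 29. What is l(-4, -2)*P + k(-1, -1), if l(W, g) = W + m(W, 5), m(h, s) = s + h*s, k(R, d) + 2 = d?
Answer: -554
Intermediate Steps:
k(R, d) = -2 + d
l(W, g) = 5 + 6*W (l(W, g) = W + 5*(1 + W) = W + (5 + 5*W) = 5 + 6*W)
l(-4, -2)*P + k(-1, -1) = (5 + 6*(-4))*29 + (-2 - 1) = (5 - 24)*29 - 3 = -19*29 - 3 = -551 - 3 = -554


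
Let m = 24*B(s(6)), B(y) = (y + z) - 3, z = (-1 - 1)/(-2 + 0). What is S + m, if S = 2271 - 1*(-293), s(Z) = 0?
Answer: 2516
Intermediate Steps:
z = 1 (z = -2/(-2) = -2*(-1/2) = 1)
B(y) = -2 + y (B(y) = (y + 1) - 3 = (1 + y) - 3 = -2 + y)
m = -48 (m = 24*(-2 + 0) = 24*(-2) = -48)
S = 2564 (S = 2271 + 293 = 2564)
S + m = 2564 - 48 = 2516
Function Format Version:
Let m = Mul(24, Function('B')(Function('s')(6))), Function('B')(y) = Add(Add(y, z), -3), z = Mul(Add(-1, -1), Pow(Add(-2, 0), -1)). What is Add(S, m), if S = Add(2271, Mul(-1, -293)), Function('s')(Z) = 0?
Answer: 2516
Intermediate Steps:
z = 1 (z = Mul(-2, Pow(-2, -1)) = Mul(-2, Rational(-1, 2)) = 1)
Function('B')(y) = Add(-2, y) (Function('B')(y) = Add(Add(y, 1), -3) = Add(Add(1, y), -3) = Add(-2, y))
m = -48 (m = Mul(24, Add(-2, 0)) = Mul(24, -2) = -48)
S = 2564 (S = Add(2271, 293) = 2564)
Add(S, m) = Add(2564, -48) = 2516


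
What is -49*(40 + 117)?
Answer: -7693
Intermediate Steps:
-49*(40 + 117) = -49*157 = -7693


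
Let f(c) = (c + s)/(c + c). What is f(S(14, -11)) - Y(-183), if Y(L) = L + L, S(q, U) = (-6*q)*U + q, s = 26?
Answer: 171895/469 ≈ 366.51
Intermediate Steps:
S(q, U) = q - 6*U*q (S(q, U) = -6*U*q + q = q - 6*U*q)
Y(L) = 2*L
f(c) = (26 + c)/(2*c) (f(c) = (c + 26)/(c + c) = (26 + c)/((2*c)) = (26 + c)*(1/(2*c)) = (26 + c)/(2*c))
f(S(14, -11)) - Y(-183) = (26 + 14*(1 - 6*(-11)))/(2*((14*(1 - 6*(-11))))) - 2*(-183) = (26 + 14*(1 + 66))/(2*((14*(1 + 66)))) - 1*(-366) = (26 + 14*67)/(2*((14*67))) + 366 = (1/2)*(26 + 938)/938 + 366 = (1/2)*(1/938)*964 + 366 = 241/469 + 366 = 171895/469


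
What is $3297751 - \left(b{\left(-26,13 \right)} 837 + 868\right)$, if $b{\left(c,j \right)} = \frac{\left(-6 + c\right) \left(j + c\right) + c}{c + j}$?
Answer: $3321993$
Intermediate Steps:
$b{\left(c,j \right)} = \frac{c + \left(-6 + c\right) \left(c + j\right)}{c + j}$ ($b{\left(c,j \right)} = \frac{\left(-6 + c\right) \left(c + j\right) + c}{c + j} = \frac{c + \left(-6 + c\right) \left(c + j\right)}{c + j}$)
$3297751 - \left(b{\left(-26,13 \right)} 837 + 868\right) = 3297751 - \left(\frac{\left(-26\right)^{2} - 78 - -130 - 338}{-26 + 13} \cdot 837 + 868\right) = 3297751 - \left(\frac{676 - 78 + 130 - 338}{-13} \cdot 837 + 868\right) = 3297751 - \left(\left(- \frac{1}{13}\right) 390 \cdot 837 + 868\right) = 3297751 - \left(\left(-30\right) 837 + 868\right) = 3297751 - \left(-25110 + 868\right) = 3297751 - -24242 = 3297751 + 24242 = 3321993$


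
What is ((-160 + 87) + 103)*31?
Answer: 930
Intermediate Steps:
((-160 + 87) + 103)*31 = (-73 + 103)*31 = 30*31 = 930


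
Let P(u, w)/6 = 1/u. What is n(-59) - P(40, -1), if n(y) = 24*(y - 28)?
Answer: -41763/20 ≈ -2088.1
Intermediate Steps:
P(u, w) = 6/u
n(y) = -672 + 24*y (n(y) = 24*(-28 + y) = -672 + 24*y)
n(-59) - P(40, -1) = (-672 + 24*(-59)) - 6/40 = (-672 - 1416) - 6/40 = -2088 - 1*3/20 = -2088 - 3/20 = -41763/20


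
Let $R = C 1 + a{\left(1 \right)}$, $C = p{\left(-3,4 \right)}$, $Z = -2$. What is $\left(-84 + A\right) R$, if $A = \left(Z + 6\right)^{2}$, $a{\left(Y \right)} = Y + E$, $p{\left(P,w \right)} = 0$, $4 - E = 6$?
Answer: $68$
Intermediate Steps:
$E = -2$ ($E = 4 - 6 = -2$)
$C = 0$
$a{\left(Y \right)} = -2 + Y$ ($a{\left(Y \right)} = Y - 2 = -2 + Y$)
$R = -1$ ($R = 0 \cdot 1 + \left(-2 + 1\right) = 0 - 1 = -1$)
$A = 16$ ($A = \left(-2 + 6\right)^{2} = 4^{2} = 16$)
$\left(-84 + A\right) R = \left(-84 + 16\right) \left(-1\right) = \left(-68\right) \left(-1\right) = 68$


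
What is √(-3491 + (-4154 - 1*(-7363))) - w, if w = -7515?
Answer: 7515 + I*√282 ≈ 7515.0 + 16.793*I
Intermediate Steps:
√(-3491 + (-4154 - 1*(-7363))) - w = √(-3491 + (-4154 - 1*(-7363))) - 1*(-7515) = √(-3491 + (-4154 + 7363)) + 7515 = √(-3491 + 3209) + 7515 = √(-282) + 7515 = I*√282 + 7515 = 7515 + I*√282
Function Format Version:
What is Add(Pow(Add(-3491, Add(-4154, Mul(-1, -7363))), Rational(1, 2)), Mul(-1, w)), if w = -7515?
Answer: Add(7515, Mul(I, Pow(282, Rational(1, 2)))) ≈ Add(7515.0, Mul(16.793, I))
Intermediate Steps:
Add(Pow(Add(-3491, Add(-4154, Mul(-1, -7363))), Rational(1, 2)), Mul(-1, w)) = Add(Pow(Add(-3491, Add(-4154, Mul(-1, -7363))), Rational(1, 2)), Mul(-1, -7515)) = Add(Pow(Add(-3491, Add(-4154, 7363)), Rational(1, 2)), 7515) = Add(Pow(Add(-3491, 3209), Rational(1, 2)), 7515) = Add(Pow(-282, Rational(1, 2)), 7515) = Add(Mul(I, Pow(282, Rational(1, 2))), 7515) = Add(7515, Mul(I, Pow(282, Rational(1, 2))))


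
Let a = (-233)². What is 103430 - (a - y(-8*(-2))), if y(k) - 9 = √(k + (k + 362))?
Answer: 49150 + √394 ≈ 49170.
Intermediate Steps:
y(k) = 9 + √(362 + 2*k) (y(k) = 9 + √(k + (k + 362)) = 9 + √(k + (362 + k)) = 9 + √(362 + 2*k))
a = 54289
103430 - (a - y(-8*(-2))) = 103430 - (54289 - (9 + √(362 + 2*(-8*(-2))))) = 103430 - (54289 - (9 + √(362 + 2*16))) = 103430 - (54289 - (9 + √(362 + 32))) = 103430 - (54289 - (9 + √394)) = 103430 - (54289 + (-9 - √394)) = 103430 - (54280 - √394) = 103430 + (-54280 + √394) = 49150 + √394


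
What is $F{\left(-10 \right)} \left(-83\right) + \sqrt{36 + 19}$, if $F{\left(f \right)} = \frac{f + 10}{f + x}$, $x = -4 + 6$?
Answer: $\sqrt{55} \approx 7.4162$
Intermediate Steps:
$x = 2$
$F{\left(f \right)} = \frac{10 + f}{2 + f}$ ($F{\left(f \right)} = \frac{f + 10}{f + 2} = \frac{10 + f}{2 + f}$)
$F{\left(-10 \right)} \left(-83\right) + \sqrt{36 + 19} = \frac{10 - 10}{2 - 10} \left(-83\right) + \sqrt{36 + 19} = \frac{1}{-8} \cdot 0 \left(-83\right) + \sqrt{55} = \left(- \frac{1}{8}\right) 0 \left(-83\right) + \sqrt{55} = 0 \left(-83\right) + \sqrt{55} = 0 + \sqrt{55} = \sqrt{55}$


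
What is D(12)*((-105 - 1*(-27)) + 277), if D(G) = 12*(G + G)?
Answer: 57312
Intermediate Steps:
D(G) = 24*G (D(G) = 12*(2*G) = 24*G)
D(12)*((-105 - 1*(-27)) + 277) = (24*12)*((-105 - 1*(-27)) + 277) = 288*((-105 + 27) + 277) = 288*(-78 + 277) = 288*199 = 57312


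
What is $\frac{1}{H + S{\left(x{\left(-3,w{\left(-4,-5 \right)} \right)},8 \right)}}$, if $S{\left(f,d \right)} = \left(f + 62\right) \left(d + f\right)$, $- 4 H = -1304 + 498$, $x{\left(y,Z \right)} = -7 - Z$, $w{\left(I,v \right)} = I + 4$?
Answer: $\frac{2}{513} \approx 0.0038986$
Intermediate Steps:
$w{\left(I,v \right)} = 4 + I$
$H = \frac{403}{2}$ ($H = - \frac{-1304 + 498}{4} = \left(- \frac{1}{4}\right) \left(-806\right) = \frac{403}{2} \approx 201.5$)
$S{\left(f,d \right)} = \left(62 + f\right) \left(d + f\right)$
$\frac{1}{H + S{\left(x{\left(-3,w{\left(-4,-5 \right)} \right)},8 \right)}} = \frac{1}{\frac{403}{2} + \left(\left(-7 - \left(4 - 4\right)\right)^{2} + 62 \cdot 8 + 62 \left(-7 - \left(4 - 4\right)\right) + 8 \left(-7 - \left(4 - 4\right)\right)\right)} = \frac{1}{\frac{403}{2} + \left(\left(-7 - 0\right)^{2} + 496 + 62 \left(-7 - 0\right) + 8 \left(-7 - 0\right)\right)} = \frac{1}{\frac{403}{2} + \left(\left(-7 + 0\right)^{2} + 496 + 62 \left(-7 + 0\right) + 8 \left(-7 + 0\right)\right)} = \frac{1}{\frac{403}{2} + \left(\left(-7\right)^{2} + 496 + 62 \left(-7\right) + 8 \left(-7\right)\right)} = \frac{1}{\frac{403}{2} + \left(49 + 496 - 434 - 56\right)} = \frac{1}{\frac{403}{2} + 55} = \frac{1}{\frac{513}{2}} = \frac{2}{513}$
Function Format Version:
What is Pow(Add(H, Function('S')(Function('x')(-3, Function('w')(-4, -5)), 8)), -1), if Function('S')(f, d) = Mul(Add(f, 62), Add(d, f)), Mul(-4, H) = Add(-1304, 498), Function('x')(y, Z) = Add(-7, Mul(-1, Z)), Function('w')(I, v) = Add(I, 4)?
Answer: Rational(2, 513) ≈ 0.0038986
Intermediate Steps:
Function('w')(I, v) = Add(4, I)
H = Rational(403, 2) (H = Mul(Rational(-1, 4), Add(-1304, 498)) = Mul(Rational(-1, 4), -806) = Rational(403, 2) ≈ 201.50)
Function('S')(f, d) = Mul(Add(62, f), Add(d, f))
Pow(Add(H, Function('S')(Function('x')(-3, Function('w')(-4, -5)), 8)), -1) = Pow(Add(Rational(403, 2), Add(Pow(Add(-7, Mul(-1, Add(4, -4))), 2), Mul(62, 8), Mul(62, Add(-7, Mul(-1, Add(4, -4)))), Mul(8, Add(-7, Mul(-1, Add(4, -4)))))), -1) = Pow(Add(Rational(403, 2), Add(Pow(Add(-7, Mul(-1, 0)), 2), 496, Mul(62, Add(-7, Mul(-1, 0))), Mul(8, Add(-7, Mul(-1, 0))))), -1) = Pow(Add(Rational(403, 2), Add(Pow(Add(-7, 0), 2), 496, Mul(62, Add(-7, 0)), Mul(8, Add(-7, 0)))), -1) = Pow(Add(Rational(403, 2), Add(Pow(-7, 2), 496, Mul(62, -7), Mul(8, -7))), -1) = Pow(Add(Rational(403, 2), Add(49, 496, -434, -56)), -1) = Pow(Add(Rational(403, 2), 55), -1) = Pow(Rational(513, 2), -1) = Rational(2, 513)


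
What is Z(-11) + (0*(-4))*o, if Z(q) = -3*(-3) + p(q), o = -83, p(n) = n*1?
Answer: -2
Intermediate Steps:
p(n) = n
Z(q) = 9 + q (Z(q) = -3*(-3) + q = 9 + q)
Z(-11) + (0*(-4))*o = (9 - 11) + (0*(-4))*(-83) = -2 + 0*(-83) = -2 + 0 = -2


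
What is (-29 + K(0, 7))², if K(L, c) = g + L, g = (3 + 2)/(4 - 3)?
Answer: 576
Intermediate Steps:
g = 5 (g = 5/1 = 5*1 = 5)
K(L, c) = 5 + L
(-29 + K(0, 7))² = (-29 + (5 + 0))² = (-29 + 5)² = (-24)² = 576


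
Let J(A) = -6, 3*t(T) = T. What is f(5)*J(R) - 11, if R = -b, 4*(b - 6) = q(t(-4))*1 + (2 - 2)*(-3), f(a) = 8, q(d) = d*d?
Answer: -59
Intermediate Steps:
t(T) = T/3
q(d) = d**2
b = 58/9 (b = 6 + (((1/3)*(-4))**2*1 + (2 - 2)*(-3))/4 = 6 + ((-4/3)**2*1 + 0*(-3))/4 = 6 + ((16/9)*1 + 0)/4 = 6 + (16/9 + 0)/4 = 6 + (1/4)*(16/9) = 6 + 4/9 = 58/9 ≈ 6.4444)
R = -58/9 (R = -1*58/9 = -58/9 ≈ -6.4444)
f(5)*J(R) - 11 = 8*(-6) - 11 = -48 - 11 = -59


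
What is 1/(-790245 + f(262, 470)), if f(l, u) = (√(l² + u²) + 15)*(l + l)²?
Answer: -3328395/21818217178986119 + 549152*√72386/21818217178986119 ≈ 6.6192e-9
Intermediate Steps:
f(l, u) = 4*l²*(15 + √(l² + u²)) (f(l, u) = (15 + √(l² + u²))*(2*l)² = (15 + √(l² + u²))*(4*l²) = 4*l²*(15 + √(l² + u²)))
1/(-790245 + f(262, 470)) = 1/(-790245 + 4*262²*(15 + √(262² + 470²))) = 1/(-790245 + 4*68644*(15 + √(68644 + 220900))) = 1/(-790245 + 4*68644*(15 + √289544)) = 1/(-790245 + 4*68644*(15 + 2*√72386)) = 1/(-790245 + (4118640 + 549152*√72386)) = 1/(3328395 + 549152*√72386)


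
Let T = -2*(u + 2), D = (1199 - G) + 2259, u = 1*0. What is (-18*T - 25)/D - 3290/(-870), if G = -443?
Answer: 27394/7221 ≈ 3.7937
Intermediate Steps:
u = 0
D = 3901 (D = (1199 - 1*(-443)) + 2259 = (1199 + 443) + 2259 = 1642 + 2259 = 3901)
T = -4 (T = -2*(0 + 2) = -2*2 = -4)
(-18*T - 25)/D - 3290/(-870) = (-18*(-4) - 25)/3901 - 3290/(-870) = (72 - 25)*(1/3901) - 3290*(-1/870) = 47*(1/3901) + 329/87 = 1/83 + 329/87 = 27394/7221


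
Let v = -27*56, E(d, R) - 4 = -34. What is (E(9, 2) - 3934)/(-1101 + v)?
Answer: 3964/2613 ≈ 1.5170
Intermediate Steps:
E(d, R) = -30 (E(d, R) = 4 - 34 = -30)
v = -1512
(E(9, 2) - 3934)/(-1101 + v) = (-30 - 3934)/(-1101 - 1512) = -3964/(-2613) = -3964*(-1/2613) = 3964/2613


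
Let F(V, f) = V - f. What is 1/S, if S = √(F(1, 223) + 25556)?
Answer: √25334/25334 ≈ 0.0062827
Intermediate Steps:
S = √25334 (S = √((1 - 1*223) + 25556) = √((1 - 223) + 25556) = √(-222 + 25556) = √25334 ≈ 159.17)
1/S = 1/(√25334) = √25334/25334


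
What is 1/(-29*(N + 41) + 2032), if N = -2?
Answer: 1/901 ≈ 0.0011099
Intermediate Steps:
1/(-29*(N + 41) + 2032) = 1/(-29*(-2 + 41) + 2032) = 1/(-29*39 + 2032) = 1/(-1131 + 2032) = 1/901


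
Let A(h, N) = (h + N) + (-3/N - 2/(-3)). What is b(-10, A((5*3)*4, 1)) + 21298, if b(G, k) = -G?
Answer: 21308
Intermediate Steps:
A(h, N) = ⅔ + N + h - 3/N (A(h, N) = (N + h) + (-3/N - 2*(-⅓)) = (N + h) + (-3/N + ⅔) = (N + h) + (⅔ - 3/N) = ⅔ + N + h - 3/N)
b(-10, A((5*3)*4, 1)) + 21298 = -1*(-10) + 21298 = 10 + 21298 = 21308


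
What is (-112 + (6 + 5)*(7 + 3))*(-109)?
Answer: 218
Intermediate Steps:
(-112 + (6 + 5)*(7 + 3))*(-109) = (-112 + 11*10)*(-109) = (-112 + 110)*(-109) = -2*(-109) = 218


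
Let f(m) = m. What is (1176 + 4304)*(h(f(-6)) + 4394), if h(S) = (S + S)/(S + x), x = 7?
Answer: 24013360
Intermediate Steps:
h(S) = 2*S/(7 + S) (h(S) = (S + S)/(S + 7) = (2*S)/(7 + S) = 2*S/(7 + S))
(1176 + 4304)*(h(f(-6)) + 4394) = (1176 + 4304)*(2*(-6)/(7 - 6) + 4394) = 5480*(2*(-6)/1 + 4394) = 5480*(2*(-6)*1 + 4394) = 5480*(-12 + 4394) = 5480*4382 = 24013360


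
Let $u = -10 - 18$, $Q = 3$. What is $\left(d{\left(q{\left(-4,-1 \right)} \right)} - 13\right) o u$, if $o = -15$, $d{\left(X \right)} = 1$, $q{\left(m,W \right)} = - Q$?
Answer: $-5040$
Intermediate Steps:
$q{\left(m,W \right)} = -3$ ($q{\left(m,W \right)} = \left(-1\right) 3 = -3$)
$u = -28$ ($u = -10 - 18 = -28$)
$\left(d{\left(q{\left(-4,-1 \right)} \right)} - 13\right) o u = \left(1 - 13\right) \left(-15\right) \left(-28\right) = \left(-12\right) \left(-15\right) \left(-28\right) = 180 \left(-28\right) = -5040$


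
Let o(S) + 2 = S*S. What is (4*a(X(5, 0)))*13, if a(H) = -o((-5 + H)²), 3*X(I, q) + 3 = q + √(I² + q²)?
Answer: -1476748/81 ≈ -18231.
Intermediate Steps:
o(S) = -2 + S² (o(S) = -2 + S*S = -2 + S²)
X(I, q) = -1 + q/3 + √(I² + q²)/3 (X(I, q) = -1 + (q + √(I² + q²))/3 = -1 + (q/3 + √(I² + q²)/3) = -1 + q/3 + √(I² + q²)/3)
a(H) = 2 - (-5 + H)⁴ (a(H) = -(-2 + ((-5 + H)²)²) = -(-2 + (-5 + H)⁴) = 2 - (-5 + H)⁴)
(4*a(X(5, 0)))*13 = (4*(2 - (-5 + (-1 + (⅓)*0 + √(5² + 0²)/3))⁴))*13 = (4*(2 - (-5 + (-1 + 0 + √(25 + 0)/3))⁴))*13 = (4*(2 - (-5 + (-1 + 0 + √25/3))⁴))*13 = (4*(2 - (-5 + (-1 + 0 + (⅓)*5))⁴))*13 = (4*(2 - (-5 + (-1 + 0 + 5/3))⁴))*13 = (4*(2 - (-5 + ⅔)⁴))*13 = (4*(2 - (-13/3)⁴))*13 = (4*(2 - 1*28561/81))*13 = (4*(2 - 28561/81))*13 = (4*(-28399/81))*13 = -113596/81*13 = -1476748/81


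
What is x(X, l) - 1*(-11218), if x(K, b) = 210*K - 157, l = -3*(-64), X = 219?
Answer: 57051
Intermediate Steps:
l = 192
x(K, b) = -157 + 210*K
x(X, l) - 1*(-11218) = (-157 + 210*219) - 1*(-11218) = (-157 + 45990) + 11218 = 45833 + 11218 = 57051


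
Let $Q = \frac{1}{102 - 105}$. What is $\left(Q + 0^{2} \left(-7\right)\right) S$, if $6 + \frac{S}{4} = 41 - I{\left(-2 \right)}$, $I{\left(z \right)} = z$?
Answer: $- \frac{148}{3} \approx -49.333$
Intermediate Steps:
$S = 148$ ($S = -24 + 4 \left(41 - -2\right) = -24 + 4 \left(41 + 2\right) = -24 + 4 \cdot 43 = -24 + 172 = 148$)
$Q = - \frac{1}{3}$ ($Q = \frac{1}{-3} = - \frac{1}{3} \approx -0.33333$)
$\left(Q + 0^{2} \left(-7\right)\right) S = \left(- \frac{1}{3} + 0^{2} \left(-7\right)\right) 148 = \left(- \frac{1}{3} + 0 \left(-7\right)\right) 148 = \left(- \frac{1}{3} + 0\right) 148 = \left(- \frac{1}{3}\right) 148 = - \frac{148}{3}$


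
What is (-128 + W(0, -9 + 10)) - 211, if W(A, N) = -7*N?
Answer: -346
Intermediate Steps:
(-128 + W(0, -9 + 10)) - 211 = (-128 - 7*(-9 + 10)) - 211 = (-128 - 7*1) - 211 = (-128 - 7) - 211 = -135 - 211 = -346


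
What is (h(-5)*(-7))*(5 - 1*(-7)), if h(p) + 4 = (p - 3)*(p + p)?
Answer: -6384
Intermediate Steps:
h(p) = -4 + 2*p*(-3 + p) (h(p) = -4 + (p - 3)*(p + p) = -4 + (-3 + p)*(2*p) = -4 + 2*p*(-3 + p))
(h(-5)*(-7))*(5 - 1*(-7)) = ((-4 - 6*(-5) + 2*(-5)²)*(-7))*(5 - 1*(-7)) = ((-4 + 30 + 2*25)*(-7))*(5 + 7) = ((-4 + 30 + 50)*(-7))*12 = (76*(-7))*12 = -532*12 = -6384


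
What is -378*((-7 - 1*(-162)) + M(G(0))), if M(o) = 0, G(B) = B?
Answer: -58590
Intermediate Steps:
-378*((-7 - 1*(-162)) + M(G(0))) = -378*((-7 - 1*(-162)) + 0) = -378*((-7 + 162) + 0) = -378*(155 + 0) = -378*155 = -58590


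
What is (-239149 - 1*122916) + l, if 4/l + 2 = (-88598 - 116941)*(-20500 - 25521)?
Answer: -3424812776924601/9459110317 ≈ -3.6207e+5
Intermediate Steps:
l = 4/9459110317 (l = 4/(-2 + (-88598 - 116941)*(-20500 - 25521)) = 4/(-2 - 205539*(-46021)) = 4/(-2 + 9459110319) = 4/9459110317 ≈ 4.2287e-10)
(-239149 - 1*122916) + l = (-239149 - 1*122916) + 4/9459110317 = (-239149 - 122916) + 4/9459110317 = -362065 + 4/9459110317 = -3424812776924601/9459110317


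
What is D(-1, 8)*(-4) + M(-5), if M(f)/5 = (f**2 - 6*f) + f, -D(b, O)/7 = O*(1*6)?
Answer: 1594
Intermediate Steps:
D(b, O) = -42*O (D(b, O) = -7*O*1*6 = -7*O*6 = -42*O)
M(f) = -25*f + 5*f**2 (M(f) = 5*((f**2 - 6*f) + f) = 5*(f**2 - 5*f) = -25*f + 5*f**2)
D(-1, 8)*(-4) + M(-5) = -42*8*(-4) + 5*(-5)*(-5 - 5) = -336*(-4) + 5*(-5)*(-10) = 1344 + 250 = 1594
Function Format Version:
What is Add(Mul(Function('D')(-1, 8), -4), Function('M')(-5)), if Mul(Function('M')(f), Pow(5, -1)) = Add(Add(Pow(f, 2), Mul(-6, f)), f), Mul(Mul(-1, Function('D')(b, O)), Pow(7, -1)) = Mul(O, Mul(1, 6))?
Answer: 1594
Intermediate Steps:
Function('D')(b, O) = Mul(-42, O) (Function('D')(b, O) = Mul(-7, Mul(O, Mul(1, 6))) = Mul(-7, Mul(O, 6)) = Mul(-7, Mul(6, O)) = Mul(-42, O))
Function('M')(f) = Add(Mul(-25, f), Mul(5, Pow(f, 2))) (Function('M')(f) = Mul(5, Add(Add(Pow(f, 2), Mul(-6, f)), f)) = Mul(5, Add(Pow(f, 2), Mul(-5, f))) = Add(Mul(-25, f), Mul(5, Pow(f, 2))))
Add(Mul(Function('D')(-1, 8), -4), Function('M')(-5)) = Add(Mul(Mul(-42, 8), -4), Mul(5, -5, Add(-5, -5))) = Add(Mul(-336, -4), Mul(5, -5, -10)) = Add(1344, 250) = 1594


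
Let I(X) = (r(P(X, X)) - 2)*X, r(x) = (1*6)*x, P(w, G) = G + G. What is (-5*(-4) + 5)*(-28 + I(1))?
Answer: -450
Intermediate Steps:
P(w, G) = 2*G
r(x) = 6*x
I(X) = X*(-2 + 12*X) (I(X) = (6*(2*X) - 2)*X = (12*X - 2)*X = (-2 + 12*X)*X = X*(-2 + 12*X))
(-5*(-4) + 5)*(-28 + I(1)) = (-5*(-4) + 5)*(-28 + 2*1*(-1 + 6*1)) = (20 + 5)*(-28 + 2*1*(-1 + 6)) = 25*(-28 + 2*1*5) = 25*(-28 + 10) = 25*(-18) = -450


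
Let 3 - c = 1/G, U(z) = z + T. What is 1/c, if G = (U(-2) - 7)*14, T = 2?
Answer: 98/295 ≈ 0.33220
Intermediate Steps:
U(z) = 2 + z (U(z) = z + 2 = 2 + z)
G = -98 (G = ((2 - 2) - 7)*14 = (0 - 7)*14 = -7*14 = -98)
c = 295/98 (c = 3 - 1/(-98) = 3 - 1*(-1/98) = 3 + 1/98 = 295/98 ≈ 3.0102)
1/c = 1/(295/98) = 98/295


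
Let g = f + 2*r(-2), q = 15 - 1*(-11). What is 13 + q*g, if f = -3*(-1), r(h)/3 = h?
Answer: -221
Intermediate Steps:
r(h) = 3*h
q = 26 (q = 15 + 11 = 26)
f = 3
g = -9 (g = 3 + 2*(3*(-2)) = 3 + 2*(-6) = 3 - 12 = -9)
13 + q*g = 13 + 26*(-9) = 13 - 234 = -221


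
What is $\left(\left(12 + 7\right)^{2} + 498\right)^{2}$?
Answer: $737881$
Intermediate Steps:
$\left(\left(12 + 7\right)^{2} + 498\right)^{2} = \left(19^{2} + 498\right)^{2} = \left(361 + 498\right)^{2} = 859^{2} = 737881$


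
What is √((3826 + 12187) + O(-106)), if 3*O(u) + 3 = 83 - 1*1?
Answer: 7*√2946/3 ≈ 126.65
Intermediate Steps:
O(u) = 79/3 (O(u) = -1 + (83 - 1*1)/3 = -1 + (83 - 1)/3 = -1 + (⅓)*82 = -1 + 82/3 = 79/3)
√((3826 + 12187) + O(-106)) = √((3826 + 12187) + 79/3) = √(16013 + 79/3) = √(48118/3) = 7*√2946/3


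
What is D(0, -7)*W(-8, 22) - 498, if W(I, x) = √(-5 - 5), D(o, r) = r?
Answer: -498 - 7*I*√10 ≈ -498.0 - 22.136*I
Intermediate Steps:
W(I, x) = I*√10 (W(I, x) = √(-10) = I*√10)
D(0, -7)*W(-8, 22) - 498 = -7*I*√10 - 498 = -498 - 7*I*√10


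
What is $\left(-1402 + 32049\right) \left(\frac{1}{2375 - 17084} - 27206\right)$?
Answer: $- \frac{12264103616585}{14709} \approx -8.3378 \cdot 10^{8}$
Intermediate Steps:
$\left(-1402 + 32049\right) \left(\frac{1}{2375 - 17084} - 27206\right) = 30647 \left(\frac{1}{2375 - 17084} - 27206\right) = 30647 \left(\frac{1}{-14709} - 27206\right) = 30647 \left(- \frac{1}{14709} - 27206\right) = 30647 \left(- \frac{400173055}{14709}\right) = - \frac{12264103616585}{14709}$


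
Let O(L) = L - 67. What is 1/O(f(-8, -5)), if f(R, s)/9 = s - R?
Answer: -1/40 ≈ -0.025000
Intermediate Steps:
f(R, s) = -9*R + 9*s (f(R, s) = 9*(s - R) = -9*R + 9*s)
O(L) = -67 + L
1/O(f(-8, -5)) = 1/(-67 + (-9*(-8) + 9*(-5))) = 1/(-67 + (72 - 45)) = 1/(-67 + 27) = 1/(-40) = -1/40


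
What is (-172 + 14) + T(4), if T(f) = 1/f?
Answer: -631/4 ≈ -157.75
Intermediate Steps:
T(f) = 1/f
(-172 + 14) + T(4) = (-172 + 14) + 1/4 = -158 + ¼ = -631/4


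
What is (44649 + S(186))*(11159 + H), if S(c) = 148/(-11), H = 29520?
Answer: 19973022889/11 ≈ 1.8157e+9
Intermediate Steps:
S(c) = -148/11 (S(c) = 148*(-1/11) = -148/11)
(44649 + S(186))*(11159 + H) = (44649 - 148/11)*(11159 + 29520) = (490991/11)*40679 = 19973022889/11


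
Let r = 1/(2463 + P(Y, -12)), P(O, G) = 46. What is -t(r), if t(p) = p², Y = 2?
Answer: -1/6295081 ≈ -1.5885e-7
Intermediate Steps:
r = 1/2509 (r = 1/(2463 + 46) = 1/2509 ≈ 0.00039857)
-t(r) = -(1/2509)² = -1*1/6295081 = -1/6295081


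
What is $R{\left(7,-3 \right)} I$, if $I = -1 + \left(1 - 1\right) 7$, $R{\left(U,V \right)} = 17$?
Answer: $-17$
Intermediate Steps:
$I = -1$ ($I = -1 + \left(1 - 1\right) 7 = -1 + 0 \cdot 7 = -1 + 0 = -1$)
$R{\left(7,-3 \right)} I = 17 \left(-1\right) = -17$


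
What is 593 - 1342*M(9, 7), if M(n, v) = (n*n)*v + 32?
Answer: -803265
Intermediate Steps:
M(n, v) = 32 + v*n**2 (M(n, v) = n**2*v + 32 = v*n**2 + 32 = 32 + v*n**2)
593 - 1342*M(9, 7) = 593 - 1342*(32 + 7*9**2) = 593 - 1342*(32 + 7*81) = 593 - 1342*(32 + 567) = 593 - 1342*599 = 593 - 803858 = -803265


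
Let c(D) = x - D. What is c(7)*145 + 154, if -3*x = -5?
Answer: -1858/3 ≈ -619.33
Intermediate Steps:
x = 5/3 (x = -⅓*(-5) = 5/3 ≈ 1.6667)
c(D) = 5/3 - D
c(7)*145 + 154 = (5/3 - 1*7)*145 + 154 = (5/3 - 7)*145 + 154 = -16/3*145 + 154 = -2320/3 + 154 = -1858/3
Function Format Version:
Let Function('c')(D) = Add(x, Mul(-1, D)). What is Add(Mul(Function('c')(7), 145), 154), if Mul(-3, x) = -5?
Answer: Rational(-1858, 3) ≈ -619.33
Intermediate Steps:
x = Rational(5, 3) (x = Mul(Rational(-1, 3), -5) = Rational(5, 3) ≈ 1.6667)
Function('c')(D) = Add(Rational(5, 3), Mul(-1, D))
Add(Mul(Function('c')(7), 145), 154) = Add(Mul(Add(Rational(5, 3), Mul(-1, 7)), 145), 154) = Add(Mul(Add(Rational(5, 3), -7), 145), 154) = Add(Mul(Rational(-16, 3), 145), 154) = Add(Rational(-2320, 3), 154) = Rational(-1858, 3)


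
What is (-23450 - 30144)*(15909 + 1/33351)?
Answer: -28435961329640/33351 ≈ -8.5263e+8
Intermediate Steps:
(-23450 - 30144)*(15909 + 1/33351) = -53594*(15909 + 1/33351) = -53594*530581060/33351 = -28435961329640/33351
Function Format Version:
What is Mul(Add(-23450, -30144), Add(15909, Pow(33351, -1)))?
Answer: Rational(-28435961329640, 33351) ≈ -8.5263e+8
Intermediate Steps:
Mul(Add(-23450, -30144), Add(15909, Pow(33351, -1))) = Mul(-53594, Add(15909, Rational(1, 33351))) = Mul(-53594, Rational(530581060, 33351)) = Rational(-28435961329640, 33351)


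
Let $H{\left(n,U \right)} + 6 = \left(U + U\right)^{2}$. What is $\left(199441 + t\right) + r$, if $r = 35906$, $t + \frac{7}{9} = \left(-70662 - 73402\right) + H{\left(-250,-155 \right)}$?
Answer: $\frac{1686386}{9} \approx 1.8738 \cdot 10^{5}$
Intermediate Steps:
$H{\left(n,U \right)} = -6 + 4 U^{2}$ ($H{\left(n,U \right)} = -6 + \left(U + U\right)^{2} = -6 + \left(2 U\right)^{2} = -6 + 4 U^{2}$)
$t = - \frac{431737}{9}$ ($t = - \frac{7}{9} - \left(144070 - 96100\right) = - \frac{7}{9} + \left(-144064 + \left(-6 + 4 \cdot 24025\right)\right) = - \frac{7}{9} + \left(-144064 + \left(-6 + 96100\right)\right) = - \frac{7}{9} + \left(-144064 + 96094\right) = - \frac{7}{9} - 47970 = - \frac{431737}{9} \approx -47971.0$)
$\left(199441 + t\right) + r = \left(199441 - \frac{431737}{9}\right) + 35906 = \frac{1363232}{9} + 35906 = \frac{1686386}{9}$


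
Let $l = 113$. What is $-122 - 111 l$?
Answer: $-12665$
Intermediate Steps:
$-122 - 111 l = -122 - 12543 = -12665$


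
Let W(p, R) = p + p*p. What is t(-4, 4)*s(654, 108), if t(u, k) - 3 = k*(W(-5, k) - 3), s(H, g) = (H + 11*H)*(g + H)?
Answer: 424592496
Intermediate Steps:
s(H, g) = 12*H*(H + g) (s(H, g) = (12*H)*(H + g) = 12*H*(H + g))
W(p, R) = p + p²
t(u, k) = 3 + 17*k (t(u, k) = 3 + k*(-5*(1 - 5) - 3) = 3 + k*(-5*(-4) - 3) = 3 + k*(20 - 3) = 3 + k*17 = 3 + 17*k)
t(-4, 4)*s(654, 108) = (3 + 17*4)*(12*654*(654 + 108)) = (3 + 68)*(12*654*762) = 71*5980176 = 424592496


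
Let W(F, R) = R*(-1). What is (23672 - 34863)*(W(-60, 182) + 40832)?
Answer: -454914150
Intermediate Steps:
W(F, R) = -R
(23672 - 34863)*(W(-60, 182) + 40832) = (23672 - 34863)*(-1*182 + 40832) = -11191*(-182 + 40832) = -11191*40650 = -454914150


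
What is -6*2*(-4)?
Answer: 48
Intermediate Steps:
-6*2*(-4) = -12*(-4) = 48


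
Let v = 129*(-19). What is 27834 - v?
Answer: 30285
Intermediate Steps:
v = -2451
27834 - v = 27834 - 1*(-2451) = 27834 + 2451 = 30285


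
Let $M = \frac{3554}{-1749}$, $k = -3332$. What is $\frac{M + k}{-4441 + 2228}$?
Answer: $\frac{5831222}{3870537} \approx 1.5066$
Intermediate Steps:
$M = - \frac{3554}{1749}$ ($M = 3554 \left(- \frac{1}{1749}\right) = - \frac{3554}{1749} \approx -2.032$)
$\frac{M + k}{-4441 + 2228} = \frac{- \frac{3554}{1749} - 3332}{-4441 + 2228} = - \frac{5831222}{1749 \left(-2213\right)} = \left(- \frac{5831222}{1749}\right) \left(- \frac{1}{2213}\right) = \frac{5831222}{3870537}$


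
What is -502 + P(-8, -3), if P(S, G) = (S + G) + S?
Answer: -521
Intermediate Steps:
P(S, G) = G + 2*S (P(S, G) = (G + S) + S = G + 2*S)
-502 + P(-8, -3) = -502 + (-3 + 2*(-8)) = -502 + (-3 - 16) = -502 - 19 = -521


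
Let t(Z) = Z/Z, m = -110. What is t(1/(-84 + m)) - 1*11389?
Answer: -11388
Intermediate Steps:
t(Z) = 1
t(1/(-84 + m)) - 1*11389 = 1 - 1*11389 = 1 - 11389 = -11388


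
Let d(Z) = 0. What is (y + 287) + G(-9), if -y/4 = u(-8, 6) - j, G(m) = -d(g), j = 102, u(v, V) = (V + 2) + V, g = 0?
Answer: 639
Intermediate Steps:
u(v, V) = 2 + 2*V (u(v, V) = (2 + V) + V = 2 + 2*V)
G(m) = 0 (G(m) = -1*0 = 0)
y = 352 (y = -4*((2 + 2*6) - 1*102) = -4*((2 + 12) - 102) = -4*(14 - 102) = -4*(-88) = 352)
(y + 287) + G(-9) = (352 + 287) + 0 = 639 + 0 = 639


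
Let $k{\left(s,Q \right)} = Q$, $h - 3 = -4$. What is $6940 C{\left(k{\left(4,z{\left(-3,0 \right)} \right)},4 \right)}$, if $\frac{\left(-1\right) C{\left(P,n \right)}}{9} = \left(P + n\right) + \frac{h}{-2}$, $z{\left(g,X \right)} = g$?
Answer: $-93690$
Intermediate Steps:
$h = -1$ ($h = 3 - 4 = -1$)
$C{\left(P,n \right)} = - \frac{9}{2} - 9 P - 9 n$ ($C{\left(P,n \right)} = - 9 \left(\left(P + n\right) - \frac{1}{-2}\right) = - 9 \left(\left(P + n\right) - - \frac{1}{2}\right) = - 9 \left(\left(P + n\right) + \frac{1}{2}\right) = - 9 \left(\frac{1}{2} + P + n\right) = - \frac{9}{2} - 9 P - 9 n$)
$6940 C{\left(k{\left(4,z{\left(-3,0 \right)} \right)},4 \right)} = 6940 \left(- \frac{9}{2} - -27 - 36\right) = 6940 \left(- \frac{9}{2} + 27 - 36\right) = 6940 \left(- \frac{27}{2}\right) = -93690$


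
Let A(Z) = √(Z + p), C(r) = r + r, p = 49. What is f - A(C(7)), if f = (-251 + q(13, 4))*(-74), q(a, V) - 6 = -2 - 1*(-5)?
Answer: 17908 - 3*√7 ≈ 17900.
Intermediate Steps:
C(r) = 2*r
q(a, V) = 9 (q(a, V) = 6 + (-2 - 1*(-5)) = 6 + (-2 + 5) = 6 + 3 = 9)
A(Z) = √(49 + Z) (A(Z) = √(Z + 49) = √(49 + Z))
f = 17908 (f = (-251 + 9)*(-74) = -242*(-74) = 17908)
f - A(C(7)) = 17908 - √(49 + 2*7) = 17908 - √(49 + 14) = 17908 - √63 = 17908 - 3*√7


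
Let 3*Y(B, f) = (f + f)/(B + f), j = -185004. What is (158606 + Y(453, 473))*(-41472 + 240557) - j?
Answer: 43859520021151/1389 ≈ 3.1576e+10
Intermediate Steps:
Y(B, f) = 2*f/(3*(B + f)) (Y(B, f) = ((f + f)/(B + f))/3 = ((2*f)/(B + f))/3 = (2*f/(B + f))/3 = 2*f/(3*(B + f)))
(158606 + Y(453, 473))*(-41472 + 240557) - j = (158606 + (2/3)*473/(453 + 473))*(-41472 + 240557) - 1*(-185004) = (158606 + (2/3)*473/926)*199085 + 185004 = (158606 + (2/3)*473*(1/926))*199085 + 185004 = (158606 + 473/1389)*199085 + 185004 = (220304207/1389)*199085 + 185004 = 43859263050595/1389 + 185004 = 43859520021151/1389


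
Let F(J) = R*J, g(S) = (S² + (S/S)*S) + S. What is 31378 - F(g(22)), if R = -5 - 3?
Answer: 35602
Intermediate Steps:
g(S) = S² + 2*S (g(S) = (S² + 1*S) + S = (S² + S) + S = (S + S²) + S = S² + 2*S)
R = -8
F(J) = -8*J
31378 - F(g(22)) = 31378 - (-8)*22*(2 + 22) = 31378 - (-8)*22*24 = 31378 - (-8)*528 = 31378 - 1*(-4224) = 31378 + 4224 = 35602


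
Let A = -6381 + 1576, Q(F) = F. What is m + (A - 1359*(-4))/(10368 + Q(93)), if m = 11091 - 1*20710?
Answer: -100623728/10461 ≈ -9618.9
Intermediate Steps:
A = -4805
m = -9619 (m = 11091 - 20710 = -9619)
m + (A - 1359*(-4))/(10368 + Q(93)) = -9619 + (-4805 - 1359*(-4))/(10368 + 93) = -9619 + (-4805 + 5436)/10461 = -9619 + 631*(1/10461) = -9619 + 631/10461 = -100623728/10461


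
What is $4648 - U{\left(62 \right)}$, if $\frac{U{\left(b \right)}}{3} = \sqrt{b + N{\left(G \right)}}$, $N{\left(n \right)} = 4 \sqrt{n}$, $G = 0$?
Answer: $4648 - 3 \sqrt{62} \approx 4624.4$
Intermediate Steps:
$U{\left(b \right)} = 3 \sqrt{b}$ ($U{\left(b \right)} = 3 \sqrt{b + 4 \sqrt{0}} = 3 \sqrt{b + 4 \cdot 0} = 3 \sqrt{b + 0} = 3 \sqrt{b}$)
$4648 - U{\left(62 \right)} = 4648 - 3 \sqrt{62}$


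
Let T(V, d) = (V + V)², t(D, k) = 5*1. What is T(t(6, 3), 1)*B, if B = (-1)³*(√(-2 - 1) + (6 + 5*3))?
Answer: -2100 - 100*I*√3 ≈ -2100.0 - 173.21*I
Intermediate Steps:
t(D, k) = 5
T(V, d) = 4*V² (T(V, d) = (2*V)² = 4*V²)
B = -21 - I*√3 (B = -(√(-3) + (6 + 15)) = -(I*√3 + 21) = -(21 + I*√3) = -21 - I*√3 ≈ -21.0 - 1.732*I)
T(t(6, 3), 1)*B = (4*5²)*(-21 - I*√3) = (4*25)*(-21 - I*√3) = 100*(-21 - I*√3) = -2100 - 100*I*√3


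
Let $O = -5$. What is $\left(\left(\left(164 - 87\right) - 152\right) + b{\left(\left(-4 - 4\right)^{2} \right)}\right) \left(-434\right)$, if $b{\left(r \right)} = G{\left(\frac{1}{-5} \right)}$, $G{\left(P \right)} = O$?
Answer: $34720$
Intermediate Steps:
$G{\left(P \right)} = -5$
$b{\left(r \right)} = -5$
$\left(\left(\left(164 - 87\right) - 152\right) + b{\left(\left(-4 - 4\right)^{2} \right)}\right) \left(-434\right) = \left(\left(\left(164 - 87\right) - 152\right) - 5\right) \left(-434\right) = \left(\left(77 - 152\right) - 5\right) \left(-434\right) = \left(-75 - 5\right) \left(-434\right) = \left(-80\right) \left(-434\right) = 34720$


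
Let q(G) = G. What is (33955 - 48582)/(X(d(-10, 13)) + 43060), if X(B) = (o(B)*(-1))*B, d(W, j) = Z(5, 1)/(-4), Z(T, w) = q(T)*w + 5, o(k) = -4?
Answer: -14627/43050 ≈ -0.33977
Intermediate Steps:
Z(T, w) = 5 + T*w (Z(T, w) = T*w + 5 = 5 + T*w)
d(W, j) = -5/2 (d(W, j) = (5 + 5*1)/(-4) = (5 + 5)*(-1/4) = 10*(-1/4) = -5/2)
X(B) = 4*B (X(B) = (-4*(-1))*B = 4*B)
(33955 - 48582)/(X(d(-10, 13)) + 43060) = (33955 - 48582)/(4*(-5/2) + 43060) = -14627/(-10 + 43060) = -14627/43050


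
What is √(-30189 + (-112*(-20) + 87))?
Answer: I*√27862 ≈ 166.92*I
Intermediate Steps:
√(-30189 + (-112*(-20) + 87)) = √(-30189 + (2240 + 87)) = √(-30189 + 2327) = √(-27862) = I*√27862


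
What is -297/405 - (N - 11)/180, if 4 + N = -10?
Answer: -107/180 ≈ -0.59444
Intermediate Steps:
N = -14 (N = -4 - 10 = -14)
-297/405 - (N - 11)/180 = -297/405 - (-14 - 11)/180 = -297*1/405 - 1*(-25)*(1/180) = -11/15 + 25*(1/180) = -11/15 + 5/36 = -107/180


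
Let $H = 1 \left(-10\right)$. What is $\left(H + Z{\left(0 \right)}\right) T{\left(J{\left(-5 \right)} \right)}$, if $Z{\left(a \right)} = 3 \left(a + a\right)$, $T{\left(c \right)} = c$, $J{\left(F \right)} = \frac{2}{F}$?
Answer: $4$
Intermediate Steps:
$H = -10$
$Z{\left(a \right)} = 6 a$ ($Z{\left(a \right)} = 3 \cdot 2 a = 6 a$)
$\left(H + Z{\left(0 \right)}\right) T{\left(J{\left(-5 \right)} \right)} = \left(-10 + 6 \cdot 0\right) \frac{2}{-5} = \left(-10 + 0\right) 2 \left(- \frac{1}{5}\right) = \left(-10\right) \left(- \frac{2}{5}\right) = 4$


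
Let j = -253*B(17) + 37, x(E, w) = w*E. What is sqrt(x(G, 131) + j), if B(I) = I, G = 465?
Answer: sqrt(56651) ≈ 238.01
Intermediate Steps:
x(E, w) = E*w
j = -4264 (j = -253*17 + 37 = -4301 + 37 = -4264)
sqrt(x(G, 131) + j) = sqrt(465*131 - 4264) = sqrt(60915 - 4264) = sqrt(56651)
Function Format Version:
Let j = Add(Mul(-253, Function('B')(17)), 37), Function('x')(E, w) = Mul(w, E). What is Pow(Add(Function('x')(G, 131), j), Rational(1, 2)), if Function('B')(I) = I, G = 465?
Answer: Pow(56651, Rational(1, 2)) ≈ 238.01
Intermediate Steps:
Function('x')(E, w) = Mul(E, w)
j = -4264 (j = Add(Mul(-253, 17), 37) = Add(-4301, 37) = -4264)
Pow(Add(Function('x')(G, 131), j), Rational(1, 2)) = Pow(Add(Mul(465, 131), -4264), Rational(1, 2)) = Pow(Add(60915, -4264), Rational(1, 2)) = Pow(56651, Rational(1, 2))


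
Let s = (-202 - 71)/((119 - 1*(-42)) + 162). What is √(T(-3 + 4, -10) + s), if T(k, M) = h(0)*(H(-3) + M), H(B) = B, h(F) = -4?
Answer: √5336929/323 ≈ 7.1523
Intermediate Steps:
T(k, M) = 12 - 4*M (T(k, M) = -4*(-3 + M) = 12 - 4*M)
s = -273/323 (s = -273/((119 + 42) + 162) = -273/(161 + 162) = -273/323 ≈ -0.84520)
√(T(-3 + 4, -10) + s) = √((12 - 4*(-10)) - 273/323) = √((12 + 40) - 273/323) = √(52 - 273/323) = √(16523/323) = √5336929/323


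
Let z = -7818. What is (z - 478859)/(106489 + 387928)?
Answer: -486677/494417 ≈ -0.98435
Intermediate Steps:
(z - 478859)/(106489 + 387928) = (-7818 - 478859)/(106489 + 387928) = -486677/494417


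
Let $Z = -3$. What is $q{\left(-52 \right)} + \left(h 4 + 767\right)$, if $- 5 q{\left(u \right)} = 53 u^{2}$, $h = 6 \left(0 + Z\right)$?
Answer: $- \frac{139837}{5} \approx -27967.0$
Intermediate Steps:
$h = -18$ ($h = 6 \left(0 - 3\right) = 6 \left(-3\right) = -18$)
$q{\left(u \right)} = - \frac{53 u^{2}}{5}$
$q{\left(-52 \right)} + \left(h 4 + 767\right) = - \frac{53 \left(-52\right)^{2}}{5} + \left(\left(-18\right) 4 + 767\right) = \left(- \frac{53}{5}\right) 2704 + \left(-72 + 767\right) = - \frac{143312}{5} + 695 = - \frac{139837}{5}$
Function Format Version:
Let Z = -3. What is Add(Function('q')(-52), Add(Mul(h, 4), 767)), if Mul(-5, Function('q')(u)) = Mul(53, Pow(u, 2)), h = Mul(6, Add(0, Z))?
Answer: Rational(-139837, 5) ≈ -27967.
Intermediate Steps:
h = -18 (h = Mul(6, Add(0, -3)) = Mul(6, -3) = -18)
Function('q')(u) = Mul(Rational(-53, 5), Pow(u, 2)) (Function('q')(u) = Mul(Rational(-1, 5), Mul(53, Pow(u, 2))) = Mul(Rational(-53, 5), Pow(u, 2)))
Add(Function('q')(-52), Add(Mul(h, 4), 767)) = Add(Mul(Rational(-53, 5), Pow(-52, 2)), Add(Mul(-18, 4), 767)) = Add(Mul(Rational(-53, 5), 2704), Add(-72, 767)) = Add(Rational(-143312, 5), 695) = Rational(-139837, 5)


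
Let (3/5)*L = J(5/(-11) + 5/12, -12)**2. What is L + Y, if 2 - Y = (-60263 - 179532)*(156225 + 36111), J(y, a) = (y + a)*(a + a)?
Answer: 16742050135706/363 ≈ 4.6121e+10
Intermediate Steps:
J(y, a) = 2*a*(a + y) (J(y, a) = (a + y)*(2*a) = 2*a*(a + y))
Y = 46121211122 (Y = 2 - (-60263 - 179532)*(156225 + 36111) = 2 - (-239795)*192336 = 2 - 1*(-46121211120) = 2 + 46121211120 = 46121211122)
L = 50498420/363 (L = 5*(2*(-12)*(-12 + (5/(-11) + 5/12)))**2/3 = 5*(2*(-12)*(-12 + (5*(-1/11) + 5*(1/12))))**2/3 = 5*(2*(-12)*(-12 + (-5/11 + 5/12)))**2/3 = 5*(2*(-12)*(-12 - 5/132))**2/3 = 5*(2*(-12)*(-1589/132))**2/3 = 5*(3178/11)**2/3 = (5/3)*(10099684/121) = 50498420/363 ≈ 1.3911e+5)
L + Y = 50498420/363 + 46121211122 = 16742050135706/363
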